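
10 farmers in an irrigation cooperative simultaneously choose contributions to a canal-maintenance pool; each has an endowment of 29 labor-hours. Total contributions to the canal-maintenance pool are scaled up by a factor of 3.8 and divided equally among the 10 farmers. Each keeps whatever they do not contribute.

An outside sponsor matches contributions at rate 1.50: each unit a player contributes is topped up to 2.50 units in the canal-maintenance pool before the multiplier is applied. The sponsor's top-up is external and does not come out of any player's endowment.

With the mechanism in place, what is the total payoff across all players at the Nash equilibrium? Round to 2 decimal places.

290.00 labor-hours

Even with the mechanism, each unit contributed returns only 3.8 × 2.50 / 10 = 0.9500 per unit of net cost, so contributing nothing is still dominant.
Everyone keeps their endowment and the group total is 10 × 29 = 290.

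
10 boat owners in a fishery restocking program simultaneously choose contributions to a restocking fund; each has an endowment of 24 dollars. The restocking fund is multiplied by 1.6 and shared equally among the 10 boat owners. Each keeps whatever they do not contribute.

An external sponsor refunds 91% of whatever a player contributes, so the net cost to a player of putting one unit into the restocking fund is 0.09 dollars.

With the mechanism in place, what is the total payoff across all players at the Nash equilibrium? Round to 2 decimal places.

602.40 dollars

With the mechanism, a contributed unit returns (1.6/10) / 0.09 = 1.7778 per unit of net cost to the contributor — now above 1 — so contributing fully is weakly dominant for every player.
So the Nash equilibrium is full contribution by all 10; the group earns 10 × (24 × 0.91 + 1.6 × 24) = 602.40.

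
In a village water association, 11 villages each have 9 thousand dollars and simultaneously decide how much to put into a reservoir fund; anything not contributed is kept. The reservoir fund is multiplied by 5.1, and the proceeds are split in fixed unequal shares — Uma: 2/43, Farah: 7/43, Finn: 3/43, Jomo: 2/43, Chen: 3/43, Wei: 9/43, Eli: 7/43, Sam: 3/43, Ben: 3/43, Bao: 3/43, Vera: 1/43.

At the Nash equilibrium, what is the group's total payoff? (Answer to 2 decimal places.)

135.90 thousand dollars

Each unit j contributes comes back to j as 5.1 × (j's share), so j prefers to contribute only if that share exceeds 1/5.1 = 0.1961; otherwise keeping the unit dominates.
Wei alone (share 9/43) is above the threshold, contributing 9; the remaining 10 contribute 0. Total contributed: 9.
The reservoir fund pays out 5.1 × 9 = 45.90 in total (split across the unequal shares, but the aggregate is all that matters for the group sum).
The 10 free-riders keep 9 each, adding 90. Group total = 90 + 45.90 = 135.90.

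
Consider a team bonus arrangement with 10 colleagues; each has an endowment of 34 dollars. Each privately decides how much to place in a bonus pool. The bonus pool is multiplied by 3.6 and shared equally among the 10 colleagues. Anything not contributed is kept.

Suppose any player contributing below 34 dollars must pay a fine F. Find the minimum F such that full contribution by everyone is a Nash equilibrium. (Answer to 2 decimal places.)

21.76 dollars

Given the others contribute fully, the best deviation is to contribute 0 (any partial contribution still incurs the fine and gives up units whose private return 0.3600 is below 1).
Deviating from 34 to 0 saves 34 dollars but forfeits the deviator's share of the drop in the bonus pool: 3.6/10 × 34 = 12.24.
So the deviation gain is 34 − 12.24 = 21.76, and the fine must be at least 21.76 dollars to wipe it out.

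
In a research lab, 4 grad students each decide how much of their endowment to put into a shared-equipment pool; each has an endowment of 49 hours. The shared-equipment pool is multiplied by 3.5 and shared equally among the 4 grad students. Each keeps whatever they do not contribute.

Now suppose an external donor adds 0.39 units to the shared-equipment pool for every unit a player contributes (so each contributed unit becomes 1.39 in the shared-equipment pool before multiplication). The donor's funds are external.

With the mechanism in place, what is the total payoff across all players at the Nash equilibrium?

953.54 hours

Under the mechanism each unit contributed yields 3.5 × 1.39 / 4 = 1.2163 back to its contributor per unit of net cost, which exceeds 1, making full contribution the dominant choice for everyone.
At the Nash equilibrium everyone contributes 49. Group total payoff = 3.5 × 1.39 × 196 = 953.54.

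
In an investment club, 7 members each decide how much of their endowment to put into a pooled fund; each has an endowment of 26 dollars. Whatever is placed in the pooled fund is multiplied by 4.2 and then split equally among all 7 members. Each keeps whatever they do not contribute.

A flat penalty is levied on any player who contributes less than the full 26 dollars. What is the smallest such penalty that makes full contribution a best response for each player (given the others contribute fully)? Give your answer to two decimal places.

10.40 dollars

Given the others contribute fully, the best deviation is to contribute 0 (any partial contribution still incurs the fine and gives up units whose private return 0.6000 is below 1).
Deviating from 26 to 0 saves 26 dollars but forfeits the deviator's share of the drop in the pooled fund: 4.2/7 × 26 = 15.60.
So the deviation gain is 26 − 15.60 = 10.40, and the fine must be at least 10.40 dollars to wipe it out.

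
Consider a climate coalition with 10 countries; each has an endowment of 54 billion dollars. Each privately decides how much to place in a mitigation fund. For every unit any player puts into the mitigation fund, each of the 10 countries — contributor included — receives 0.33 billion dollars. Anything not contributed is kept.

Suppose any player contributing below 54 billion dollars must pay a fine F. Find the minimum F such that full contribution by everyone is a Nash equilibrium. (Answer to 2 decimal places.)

36.18 billion dollars

Given the others contribute fully, the best deviation is to contribute 0 (any partial contribution still incurs the fine and gives up units whose private return 0.33 is below 1).
Deviating from 54 to 0 saves 54 billion dollars but forfeits the deviator's share of the drop in the mitigation fund: 0.33 × 54 = 17.82.
So the deviation gain is 54 − 17.82 = 36.18, and the fine must be at least 36.18 billion dollars to wipe it out.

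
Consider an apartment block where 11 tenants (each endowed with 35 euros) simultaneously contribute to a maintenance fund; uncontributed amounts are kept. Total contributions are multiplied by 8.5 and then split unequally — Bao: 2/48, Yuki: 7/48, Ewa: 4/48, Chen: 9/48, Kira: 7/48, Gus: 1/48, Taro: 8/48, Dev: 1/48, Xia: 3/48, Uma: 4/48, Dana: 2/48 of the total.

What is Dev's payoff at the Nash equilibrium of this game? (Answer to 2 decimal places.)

59.79 euros

For player j, contributing a unit is worthwhile iff 8.5 × (j's share) ≥ 1, i.e. iff j's share is at least 0.1176.
Yuki, Chen, Kira and Taro clear that bar, contributing 35 each; the remaining 7 contribute 0. Total contributed: 140.
Dev keeps 35 and receives 8.5 × 140 × 1/48 = 24.79 from the maintenance fund, for a payoff of 59.79.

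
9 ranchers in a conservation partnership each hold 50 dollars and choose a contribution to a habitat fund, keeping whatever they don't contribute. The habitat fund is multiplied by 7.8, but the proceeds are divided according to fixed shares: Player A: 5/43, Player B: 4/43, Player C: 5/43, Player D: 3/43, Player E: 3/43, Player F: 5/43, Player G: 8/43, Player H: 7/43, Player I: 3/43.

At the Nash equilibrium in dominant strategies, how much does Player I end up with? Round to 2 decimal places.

For player j, contributing a unit is worthwhile iff 7.8 × (j's share) ≥ 1, i.e. iff j's share is at least 0.1282.
Player G and Player H clear that bar, contributing 50 each; the remaining 7 contribute 0. Total contributed: 100.
Player I keeps 50 and receives 7.8 × 100 × 3/43 = 54.42 from the habitat fund, for a payoff of 104.42.

104.42 dollars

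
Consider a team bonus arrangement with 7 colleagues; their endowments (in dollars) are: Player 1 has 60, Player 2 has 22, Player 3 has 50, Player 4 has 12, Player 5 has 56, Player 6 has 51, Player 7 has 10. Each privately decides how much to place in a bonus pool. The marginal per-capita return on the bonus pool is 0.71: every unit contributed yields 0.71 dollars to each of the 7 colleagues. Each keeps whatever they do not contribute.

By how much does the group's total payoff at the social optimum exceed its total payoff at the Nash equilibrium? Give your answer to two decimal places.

The private return per contributed unit is 0.71 < 1 for everyone, so the Nash equilibrium is zero contribution and the group total is Σ E_j = 60 + 22 + 50 + 12 + 56 + 51 + 10 = 261.
Each contributed unit returns 4.970 to the group, so the social optimum is full contribution by everyone: group total = 4.970 × 261 = 1297.17.
Efficiency loss = (4.970 − 1) × 261 = 1036.17.

1036.17 dollars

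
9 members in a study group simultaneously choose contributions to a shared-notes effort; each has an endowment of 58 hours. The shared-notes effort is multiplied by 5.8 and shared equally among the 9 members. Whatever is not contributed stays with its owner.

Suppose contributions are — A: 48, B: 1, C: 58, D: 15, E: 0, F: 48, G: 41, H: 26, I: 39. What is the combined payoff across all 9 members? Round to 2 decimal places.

1846.80 hours

Total contributed: 48 + 1 + 58 + 15 + 0 + 48 + 41 + 26 + 39 = 276; total kept: 9 × 58 − 276 = 246.
The shared-notes effort pays out 5.8 × 276 = 1600.80 in aggregate.
Group total = 246 + 1600.80 = 1846.80.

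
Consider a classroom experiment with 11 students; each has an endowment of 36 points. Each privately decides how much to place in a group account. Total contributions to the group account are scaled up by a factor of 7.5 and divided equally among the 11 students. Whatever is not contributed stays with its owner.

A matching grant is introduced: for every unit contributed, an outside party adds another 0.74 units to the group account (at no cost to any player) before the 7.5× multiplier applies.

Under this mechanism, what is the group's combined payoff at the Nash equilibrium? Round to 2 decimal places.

The effective private return per unit is now 7.5 × 1.74 / 11 = 1.1864 > 1, so every player's dominant strategy flips to full contribution.
At the Nash equilibrium everyone contributes 36. Group total payoff = 7.5 × 1.74 × 396 = 5167.80.

5167.80 points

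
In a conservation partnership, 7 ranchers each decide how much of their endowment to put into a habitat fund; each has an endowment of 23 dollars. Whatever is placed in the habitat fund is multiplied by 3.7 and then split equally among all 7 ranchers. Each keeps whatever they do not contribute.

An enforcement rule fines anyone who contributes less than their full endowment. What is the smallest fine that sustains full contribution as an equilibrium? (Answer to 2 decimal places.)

Given the others contribute fully, the best deviation is to contribute 0 (any partial contribution still incurs the fine and gives up units whose private return 0.5286 is below 1).
Deviating from 23 to 0 saves 23 dollars but forfeits the deviator's share of the drop in the habitat fund: 3.7/7 × 23 = 12.16.
So the deviation gain is 23 − 12.16 = 10.84, and the fine must be at least 10.84 dollars to wipe it out.

10.84 dollars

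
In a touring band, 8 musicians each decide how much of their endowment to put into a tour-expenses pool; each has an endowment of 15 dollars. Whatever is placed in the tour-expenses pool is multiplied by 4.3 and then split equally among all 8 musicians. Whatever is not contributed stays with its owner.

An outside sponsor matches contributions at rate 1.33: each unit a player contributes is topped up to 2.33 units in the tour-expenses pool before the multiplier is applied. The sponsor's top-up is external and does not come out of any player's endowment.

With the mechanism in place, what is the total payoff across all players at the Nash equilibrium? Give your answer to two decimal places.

The effective private return per unit is now 4.3 × 2.33 / 8 = 1.2524 > 1, so every player's dominant strategy flips to full contribution.
At the Nash equilibrium everyone contributes 15. Group total payoff = 4.3 × 2.33 × 120 = 1202.28.

1202.28 dollars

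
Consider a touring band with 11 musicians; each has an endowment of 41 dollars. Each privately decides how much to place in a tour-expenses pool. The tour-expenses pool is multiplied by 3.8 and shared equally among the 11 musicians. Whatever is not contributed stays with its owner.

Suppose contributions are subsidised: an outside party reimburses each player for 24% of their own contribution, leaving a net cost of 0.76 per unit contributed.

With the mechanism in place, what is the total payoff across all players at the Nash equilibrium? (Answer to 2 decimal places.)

451.00 dollars

With the mechanism, a contributed unit returns (3.8/11) / 0.76 = 0.4545 per unit of net cost — still below 1 — so contributing 0 remains dominant for every player.
At the Nash equilibrium no one contributes; group total payoff = 11 × 41 = 451.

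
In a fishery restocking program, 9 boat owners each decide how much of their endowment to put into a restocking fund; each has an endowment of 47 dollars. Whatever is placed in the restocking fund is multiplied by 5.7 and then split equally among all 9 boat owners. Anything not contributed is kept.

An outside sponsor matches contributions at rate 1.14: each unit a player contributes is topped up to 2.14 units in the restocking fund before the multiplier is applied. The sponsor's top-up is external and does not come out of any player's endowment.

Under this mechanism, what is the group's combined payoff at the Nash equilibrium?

With the mechanism, a contributed unit returns 5.7 × 2.14 / 9 = 1.3553 per unit of net cost to the contributor — now above 1 — so contributing fully is weakly dominant for every player.
So the Nash equilibrium is full contribution by all 9; the group earns 5.7 × 2.14 × 423 = 5159.75.

5159.75 dollars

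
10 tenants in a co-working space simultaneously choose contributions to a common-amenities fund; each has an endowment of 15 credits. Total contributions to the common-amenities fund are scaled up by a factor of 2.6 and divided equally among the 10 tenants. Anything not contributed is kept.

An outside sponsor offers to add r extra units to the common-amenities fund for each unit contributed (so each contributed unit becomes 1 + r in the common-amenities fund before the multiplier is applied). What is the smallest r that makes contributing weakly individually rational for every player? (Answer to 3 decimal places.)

2.846

With matching at rate r, one contributed unit becomes (1 + r) in the common-amenities fund and returns 2.6 × (1 + r) / 10 to the contributor.
Setting this equal to 1: 1 + r = 10/2.6 = 3.8462.
So the minimum matching rate is r = 3.8462 − 1 = 2.846.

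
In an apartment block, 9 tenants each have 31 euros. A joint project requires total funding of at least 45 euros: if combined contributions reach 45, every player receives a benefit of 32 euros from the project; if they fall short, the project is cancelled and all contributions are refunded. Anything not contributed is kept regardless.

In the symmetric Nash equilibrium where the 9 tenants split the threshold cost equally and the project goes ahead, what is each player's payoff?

Equal share of the threshold: 45/9 = 5.
At this profile no one gains by cutting their contribution: any cut drops the total below 45, the project is cancelled, contributions are refunded, and the deviator ends with 31, which is less than 31 − 5 + 32 = 58. Contributing more than 5 just wastes the excess. So contributing exactly 5 is a best response.
Each player's payoff: 31 − 5 + 32 = 58.

58 euros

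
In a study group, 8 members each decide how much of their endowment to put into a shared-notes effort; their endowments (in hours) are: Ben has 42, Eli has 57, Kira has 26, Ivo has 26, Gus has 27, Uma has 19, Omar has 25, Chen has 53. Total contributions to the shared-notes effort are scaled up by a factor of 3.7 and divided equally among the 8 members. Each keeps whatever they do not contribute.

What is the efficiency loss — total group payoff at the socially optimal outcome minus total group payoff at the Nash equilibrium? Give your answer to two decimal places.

The private return per contributed unit is 3.7/8 = 0.4625 < 1 for every player regardless of endowment, so the Nash equilibrium is zero contribution and the group total is Σ E_j = 42 + 57 + 26 + 26 + 27 + 19 + 25 + 53 = 275.
Each contributed unit returns 3.700 to the group, so the social optimum is full contribution by everyone: group total = 3.700 × 275 = 1017.50.
Efficiency loss = (3.700 − 1) × 275 = 742.50.

742.50 hours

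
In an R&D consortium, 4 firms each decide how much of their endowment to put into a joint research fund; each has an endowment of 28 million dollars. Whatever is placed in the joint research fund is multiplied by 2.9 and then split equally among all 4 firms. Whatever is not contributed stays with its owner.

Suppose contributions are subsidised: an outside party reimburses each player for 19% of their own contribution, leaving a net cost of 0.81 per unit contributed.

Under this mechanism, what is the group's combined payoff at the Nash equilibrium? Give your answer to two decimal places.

The effective private return is (2.9/4) / 0.81 = 0.8951, which is still under 1, so the mechanism doesn't change anyone's dominant strategy: zero contribution.
Everyone keeps their endowment and the group total is 4 × 28 = 112.

112.00 million dollars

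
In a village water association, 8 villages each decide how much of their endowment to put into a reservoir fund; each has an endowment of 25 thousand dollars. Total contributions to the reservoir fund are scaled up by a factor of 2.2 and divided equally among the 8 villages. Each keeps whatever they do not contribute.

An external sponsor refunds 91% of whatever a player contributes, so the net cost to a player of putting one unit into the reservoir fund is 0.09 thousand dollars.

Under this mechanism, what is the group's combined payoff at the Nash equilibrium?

With the mechanism, a contributed unit returns (2.2/8) / 0.09 = 3.0556 per unit of net cost to the contributor — now above 1 — so contributing fully is weakly dominant for every player.
So the Nash equilibrium is full contribution by all 8; the group earns 8 × (25 × 0.91 + 2.2 × 25) = 622.00.

622.00 thousand dollars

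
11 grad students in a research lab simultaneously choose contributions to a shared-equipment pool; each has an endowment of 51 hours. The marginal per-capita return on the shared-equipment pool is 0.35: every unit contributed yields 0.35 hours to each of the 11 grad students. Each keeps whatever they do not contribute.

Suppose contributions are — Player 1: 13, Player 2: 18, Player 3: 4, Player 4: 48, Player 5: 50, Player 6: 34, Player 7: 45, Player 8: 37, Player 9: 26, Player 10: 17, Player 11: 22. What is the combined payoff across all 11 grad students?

1455.90 hours

Total contributed: 13 + 18 + 4 + 48 + 50 + 34 + 45 + 37 + 26 + 17 + 22 = 314; total kept: 11 × 51 − 314 = 247.
The shared-equipment pool pays out 0.35 × 11 × 314 = 1208.90 in aggregate.
Group total = 247 + 1208.90 = 1455.90.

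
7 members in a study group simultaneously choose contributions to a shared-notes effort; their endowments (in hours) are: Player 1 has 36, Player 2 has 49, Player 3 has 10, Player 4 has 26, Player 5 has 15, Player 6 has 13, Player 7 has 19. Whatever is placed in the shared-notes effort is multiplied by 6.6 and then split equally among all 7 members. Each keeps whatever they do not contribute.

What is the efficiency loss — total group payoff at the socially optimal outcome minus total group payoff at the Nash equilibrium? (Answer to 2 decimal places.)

The private return per contributed unit is 6.6/7 = 0.9429 < 1 for every player regardless of endowment, so the Nash equilibrium is zero contribution and the group total is Σ E_j = 36 + 49 + 10 + 26 + 15 + 13 + 19 = 168.
Each contributed unit returns 6.600 to the group, so the social optimum is full contribution by everyone: group total = 6.600 × 168 = 1108.80.
Efficiency loss = (6.600 − 1) × 168 = 940.80.

940.80 hours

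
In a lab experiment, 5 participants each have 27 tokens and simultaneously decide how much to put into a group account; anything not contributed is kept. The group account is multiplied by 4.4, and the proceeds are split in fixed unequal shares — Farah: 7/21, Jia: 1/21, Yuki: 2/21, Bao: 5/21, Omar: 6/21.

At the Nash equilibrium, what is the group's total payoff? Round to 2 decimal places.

410.40 tokens

Player j's private return per contributed unit is 4.4 × (j's share). Contributing is weakly dominant for j when that share is at least 1/4.4 = 0.2273, and contributing 0 is dominant otherwise.
The shares above 0.2273 belong to Farah, Bao and Omar, contributing 27 each; the remaining 2 contribute 0. Total contributed: 81.
The group account pays out 4.4 × 81 = 356.40 in total (split across the unequal shares, but the aggregate is all that matters for the group sum).
The 2 free-riders keep 27 each, adding 54. Group total = 54 + 356.40 = 410.40.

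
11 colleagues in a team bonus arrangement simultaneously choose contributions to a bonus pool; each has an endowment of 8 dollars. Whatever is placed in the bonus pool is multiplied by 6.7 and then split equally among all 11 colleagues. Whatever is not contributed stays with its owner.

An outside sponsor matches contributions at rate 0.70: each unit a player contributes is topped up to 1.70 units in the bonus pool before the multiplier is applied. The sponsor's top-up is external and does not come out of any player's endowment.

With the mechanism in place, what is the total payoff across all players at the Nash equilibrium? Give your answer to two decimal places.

With the mechanism, a contributed unit returns 6.7 × 1.70 / 11 = 1.0355 per unit of net cost to the contributor — now above 1 — so contributing fully is weakly dominant for every player.
At the Nash equilibrium everyone contributes 8. Group total payoff = 6.7 × 1.70 × 88 = 1002.32.

1002.32 dollars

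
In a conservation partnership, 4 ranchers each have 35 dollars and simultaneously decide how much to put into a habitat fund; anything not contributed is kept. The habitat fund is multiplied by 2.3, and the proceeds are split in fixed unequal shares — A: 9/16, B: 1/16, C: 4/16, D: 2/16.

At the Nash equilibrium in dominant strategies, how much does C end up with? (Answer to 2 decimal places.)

55.13 dollars

Each unit j contributes comes back to j as 2.3 × (j's share), so j prefers to contribute only if that share exceeds 1/2.3 = 0.4348; otherwise keeping the unit dominates.
The only share above 0.4348 is A's 9/16, contributing 35; the remaining 3 contribute 0. Total contributed: 35.
C keeps 35 and receives 2.3 × 35 × 4/16 = 20.13 from the habitat fund, for a payoff of 55.13.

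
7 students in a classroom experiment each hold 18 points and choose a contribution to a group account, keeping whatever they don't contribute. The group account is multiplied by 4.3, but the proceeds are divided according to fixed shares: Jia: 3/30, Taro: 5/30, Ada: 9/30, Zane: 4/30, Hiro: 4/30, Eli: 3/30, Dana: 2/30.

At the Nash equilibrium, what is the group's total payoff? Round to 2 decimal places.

For player j, contributing a unit is worthwhile iff 4.3 × (j's share) ≥ 1, i.e. iff j's share is at least 0.2326.
The only share above 0.2326 is Ada's 9/30, contributing 18; the remaining 6 contribute 0. Total contributed: 18.
The group account pays out 4.3 × 18 = 77.40 in total (split across the unequal shares, but the aggregate is all that matters for the group sum).
The 6 free-riders keep 18 each, adding 108. Group total = 108 + 77.40 = 185.40.

185.40 points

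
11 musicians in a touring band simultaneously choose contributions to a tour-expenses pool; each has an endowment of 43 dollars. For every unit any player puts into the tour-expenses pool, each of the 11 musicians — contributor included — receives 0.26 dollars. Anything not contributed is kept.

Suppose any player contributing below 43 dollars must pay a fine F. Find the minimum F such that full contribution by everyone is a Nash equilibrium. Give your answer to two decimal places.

31.82 dollars

Given the others contribute fully, the best deviation is to contribute 0 (any partial contribution still incurs the fine and gives up units whose private return 0.26 is below 1).
Deviating from 43 to 0 saves 43 dollars but forfeits the deviator's share of the drop in the tour-expenses pool: 0.26 × 43 = 11.18.
So the deviation gain is 43 − 11.18 = 31.82, and the fine must be at least 31.82 dollars to wipe it out.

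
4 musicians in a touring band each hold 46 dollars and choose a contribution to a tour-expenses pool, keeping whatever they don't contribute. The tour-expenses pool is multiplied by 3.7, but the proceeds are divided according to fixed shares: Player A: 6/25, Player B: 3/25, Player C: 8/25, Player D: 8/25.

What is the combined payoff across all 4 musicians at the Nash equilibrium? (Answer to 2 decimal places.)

A player with share s gets back 3.7·s per unit contributed, so full contribution is dominant for anyone with s > 1/3.7 = 0.2703 and zero contribution is dominant for anyone below.
Player C and Player D are above the threshold, contributing 46 each; the remaining 2 contribute 0. Total contributed: 92.
The tour-expenses pool pays out 3.7 × 92 = 340.40 in total (split across the unequal shares, but the aggregate is all that matters for the group sum).
The 2 free-riders keep 46 each, adding 92. Group total = 92 + 340.40 = 432.40.

432.40 dollars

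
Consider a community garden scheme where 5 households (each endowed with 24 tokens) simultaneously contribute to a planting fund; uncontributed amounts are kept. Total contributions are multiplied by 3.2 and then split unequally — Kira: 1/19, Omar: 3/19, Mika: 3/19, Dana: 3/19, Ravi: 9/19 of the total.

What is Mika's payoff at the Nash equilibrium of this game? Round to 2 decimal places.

36.13 tokens

For player j, contributing a unit is worthwhile iff 3.2 × (j's share) ≥ 1, i.e. iff j's share is at least 0.3125.
The only share above 0.3125 is Ravi's 9/19, contributing 24; the remaining 4 contribute 0. Total contributed: 24.
Mika keeps 24 and receives 3.2 × 24 × 3/19 = 12.13 from the planting fund, for a payoff of 36.13.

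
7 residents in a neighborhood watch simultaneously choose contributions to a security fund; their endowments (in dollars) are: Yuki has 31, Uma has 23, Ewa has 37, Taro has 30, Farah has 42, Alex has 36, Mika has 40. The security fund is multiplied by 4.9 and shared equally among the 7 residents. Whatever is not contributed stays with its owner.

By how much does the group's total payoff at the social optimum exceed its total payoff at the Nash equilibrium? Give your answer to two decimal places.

932.10 dollars

The private return per contributed unit is 4.9/7 = 0.7000 < 1 for every player regardless of endowment, so the Nash equilibrium is zero contribution and the group total is Σ E_j = 31 + 23 + 37 + 30 + 42 + 36 + 40 = 239.
Each contributed unit returns 4.900 to the group, so the social optimum is full contribution by everyone: group total = 4.900 × 239 = 1171.10.
Efficiency loss = (4.900 − 1) × 239 = 932.10.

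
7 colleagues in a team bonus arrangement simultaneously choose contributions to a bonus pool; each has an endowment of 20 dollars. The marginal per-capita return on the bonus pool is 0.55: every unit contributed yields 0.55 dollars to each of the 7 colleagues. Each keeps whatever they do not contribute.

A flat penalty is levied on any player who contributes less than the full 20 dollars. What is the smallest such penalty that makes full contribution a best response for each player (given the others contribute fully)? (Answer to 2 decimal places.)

Given the others contribute fully, the best deviation is to contribute 0 (any partial contribution still incurs the fine and gives up units whose private return 0.55 is below 1).
Deviating from 20 to 0 saves 20 dollars but forfeits the deviator's share of the drop in the bonus pool: 0.55 × 20 = 11.00.
So the deviation gain is 20 − 11.00 = 9.00, and the fine must be at least 9.00 dollars to wipe it out.

9.00 dollars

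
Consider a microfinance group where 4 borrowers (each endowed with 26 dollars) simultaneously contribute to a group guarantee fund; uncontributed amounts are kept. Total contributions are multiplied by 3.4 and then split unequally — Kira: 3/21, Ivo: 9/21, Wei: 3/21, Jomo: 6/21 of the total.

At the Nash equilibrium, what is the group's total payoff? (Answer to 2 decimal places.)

For player j, contributing a unit is worthwhile iff 3.4 × (j's share) ≥ 1, i.e. iff j's share is at least 0.2941.
The only share above 0.2941 is Ivo's 9/21, contributing 26; the remaining 3 contribute 0. Total contributed: 26.
The group guarantee fund pays out 3.4 × 26 = 88.40 in total (split across the unequal shares, but the aggregate is all that matters for the group sum).
The 3 free-riders keep 26 each, adding 78. Group total = 78 + 88.40 = 166.40.

166.40 dollars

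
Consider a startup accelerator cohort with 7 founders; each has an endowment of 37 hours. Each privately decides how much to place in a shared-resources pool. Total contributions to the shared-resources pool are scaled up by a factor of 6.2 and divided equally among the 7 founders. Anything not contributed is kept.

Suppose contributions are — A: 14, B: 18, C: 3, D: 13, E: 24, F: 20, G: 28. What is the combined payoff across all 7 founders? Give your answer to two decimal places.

Total contributed: 14 + 18 + 3 + 13 + 24 + 20 + 28 = 120; total kept: 7 × 37 − 120 = 139.
The shared-resources pool pays out 6.2 × 120 = 744.00 in aggregate.
Group total = 139 + 744.00 = 883.00.

883.00 hours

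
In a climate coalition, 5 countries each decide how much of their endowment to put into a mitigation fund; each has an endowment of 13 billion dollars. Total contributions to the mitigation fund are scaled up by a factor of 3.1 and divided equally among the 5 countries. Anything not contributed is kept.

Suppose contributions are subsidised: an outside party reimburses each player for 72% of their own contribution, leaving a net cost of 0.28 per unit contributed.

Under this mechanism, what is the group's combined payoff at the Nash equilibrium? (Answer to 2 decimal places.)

Under the mechanism each unit contributed yields (3.1/5) / 0.28 = 2.2143 back to its contributor per unit of net cost, which exceeds 1, making full contribution the dominant choice for everyone.
So the Nash equilibrium is full contribution by all 5; the group earns 5 × (13 × 0.72 + 3.1 × 13) = 248.30.

248.30 billion dollars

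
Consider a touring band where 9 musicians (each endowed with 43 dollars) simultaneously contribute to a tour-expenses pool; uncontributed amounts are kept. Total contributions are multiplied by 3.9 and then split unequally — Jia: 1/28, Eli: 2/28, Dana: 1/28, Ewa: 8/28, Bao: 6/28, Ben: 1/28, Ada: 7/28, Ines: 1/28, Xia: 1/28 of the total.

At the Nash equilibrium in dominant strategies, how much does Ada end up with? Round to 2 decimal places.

A player with share s gets back 3.9·s per unit contributed, so full contribution is dominant for anyone with s > 1/3.9 = 0.2564 and zero contribution is dominant for anyone below.
Ewa alone (share 8/28) is above the threshold, contributing 43; the remaining 8 contribute 0. Total contributed: 43.
Ada keeps 43 and receives 3.9 × 43 × 7/28 = 41.93 from the tour-expenses pool, for a payoff of 84.93.

84.93 dollars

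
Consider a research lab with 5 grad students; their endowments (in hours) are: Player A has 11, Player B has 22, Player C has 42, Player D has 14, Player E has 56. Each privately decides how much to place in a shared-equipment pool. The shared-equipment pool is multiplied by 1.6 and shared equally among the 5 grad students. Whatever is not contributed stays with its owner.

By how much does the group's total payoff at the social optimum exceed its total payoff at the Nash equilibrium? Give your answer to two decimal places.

The private return per contributed unit is 1.6/5 = 0.3200 < 1 for every player regardless of endowment, so the Nash equilibrium is zero contribution and the group total is Σ E_j = 11 + 22 + 42 + 14 + 56 = 145.
Each contributed unit returns 1.600 to the group, so the social optimum is full contribution by everyone: group total = 1.600 × 145 = 232.00.
Efficiency loss = (1.600 − 1) × 145 = 87.00.

87.00 hours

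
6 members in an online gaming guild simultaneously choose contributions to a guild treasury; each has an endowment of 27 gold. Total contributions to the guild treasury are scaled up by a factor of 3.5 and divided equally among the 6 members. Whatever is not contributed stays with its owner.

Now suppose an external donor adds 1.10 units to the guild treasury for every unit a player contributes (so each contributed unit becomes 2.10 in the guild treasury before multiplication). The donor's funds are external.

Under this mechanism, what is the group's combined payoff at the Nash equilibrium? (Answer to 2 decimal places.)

1190.70 gold

With the mechanism, a contributed unit returns 3.5 × 2.10 / 6 = 1.2250 per unit of net cost to the contributor — now above 1 — so contributing fully is weakly dominant for every player.
At the Nash equilibrium everyone contributes 27. Group total payoff = 3.5 × 2.10 × 162 = 1190.70.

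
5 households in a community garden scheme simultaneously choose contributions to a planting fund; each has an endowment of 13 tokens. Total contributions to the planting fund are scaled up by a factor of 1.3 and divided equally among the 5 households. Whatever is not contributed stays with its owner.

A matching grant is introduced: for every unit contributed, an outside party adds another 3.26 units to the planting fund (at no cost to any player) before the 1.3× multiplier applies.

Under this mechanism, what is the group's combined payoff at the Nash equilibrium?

359.97 tokens

Under the mechanism each unit contributed yields 1.3 × 4.26 / 5 = 1.1076 back to its contributor per unit of net cost, which exceeds 1, making full contribution the dominant choice for everyone.
At the Nash equilibrium everyone contributes 13. Group total payoff = 1.3 × 4.26 × 65 = 359.97.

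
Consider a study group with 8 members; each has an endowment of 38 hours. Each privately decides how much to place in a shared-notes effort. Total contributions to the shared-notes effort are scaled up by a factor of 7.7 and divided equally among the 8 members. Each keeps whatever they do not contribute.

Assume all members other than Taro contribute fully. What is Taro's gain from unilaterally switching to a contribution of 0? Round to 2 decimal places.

1.43 hours

Switching from a contribution of 38 to 0 lets Taro keep an extra 38 hours, but lowers the shared-notes effort by 38, which costs Taro their own share of that drop: 7.7/8 × 38 = 36.57.
Net gain = 38 − 36.57 = 1.43. The private return per contributed unit (0.9625) is below 1, so free-riding is indeed the best response regardless of what the others do.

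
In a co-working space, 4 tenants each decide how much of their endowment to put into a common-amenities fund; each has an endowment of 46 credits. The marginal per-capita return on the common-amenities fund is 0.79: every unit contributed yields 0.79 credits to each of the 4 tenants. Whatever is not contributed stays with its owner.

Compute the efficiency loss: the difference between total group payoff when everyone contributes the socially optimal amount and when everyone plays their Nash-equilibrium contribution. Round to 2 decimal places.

The private return per contributed unit is 0.79 < 1, so contributing 0 is dominant for every player. At the Nash equilibrium everyone keeps their 46, and the group total is 4 × 46 = 184.
Each contributed unit returns 3.160 to the group as a whole (0.79 to each of 4 players), which exceeds 1, so the social optimum is full contribution: group total = 3.160 × 184 = 581.44.
Efficiency loss = 581.44 − 184 = 397.44.

397.44 credits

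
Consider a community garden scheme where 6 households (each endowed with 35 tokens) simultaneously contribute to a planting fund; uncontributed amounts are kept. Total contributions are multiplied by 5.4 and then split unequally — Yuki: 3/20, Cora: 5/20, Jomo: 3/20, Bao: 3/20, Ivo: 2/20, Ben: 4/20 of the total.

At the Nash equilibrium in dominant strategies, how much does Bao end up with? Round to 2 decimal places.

Player j's private return per contributed unit is 5.4 × (j's share). Contributing is weakly dominant for j when that share is at least 1/5.4 = 0.1852, and contributing 0 is dominant otherwise.
The shares above 0.1852 belong to Cora and Ben, contributing 35 each; the remaining 4 contribute 0. Total contributed: 70.
Bao keeps 35 and receives 5.4 × 70 × 3/20 = 56.70 from the planting fund, for a payoff of 91.70.

91.70 tokens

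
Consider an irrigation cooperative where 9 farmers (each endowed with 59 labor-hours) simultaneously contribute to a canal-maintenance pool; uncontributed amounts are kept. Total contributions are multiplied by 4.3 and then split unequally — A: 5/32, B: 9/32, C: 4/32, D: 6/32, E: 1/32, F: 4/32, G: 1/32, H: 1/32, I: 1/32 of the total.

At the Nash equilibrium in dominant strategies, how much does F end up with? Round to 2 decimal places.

90.71 labor-hours

For player j, contributing a unit is worthwhile iff 4.3 × (j's share) ≥ 1, i.e. iff j's share is at least 0.2326.
The only share above 0.2326 is B's 9/32, contributing 59; the remaining 8 contribute 0. Total contributed: 59.
F keeps 59 and receives 4.3 × 59 × 4/32 = 31.71 from the canal-maintenance pool, for a payoff of 90.71.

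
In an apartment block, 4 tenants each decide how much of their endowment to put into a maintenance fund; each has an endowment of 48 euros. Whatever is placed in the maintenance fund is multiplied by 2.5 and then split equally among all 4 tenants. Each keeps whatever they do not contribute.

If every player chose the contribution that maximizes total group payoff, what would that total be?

480.00 euros

Each contributed unit returns 2.500 to the group as a whole (0.6250 to each of 4 players), which exceeds 1, so the social optimum is full contribution: group total = 2.500 × 192 = 480.00.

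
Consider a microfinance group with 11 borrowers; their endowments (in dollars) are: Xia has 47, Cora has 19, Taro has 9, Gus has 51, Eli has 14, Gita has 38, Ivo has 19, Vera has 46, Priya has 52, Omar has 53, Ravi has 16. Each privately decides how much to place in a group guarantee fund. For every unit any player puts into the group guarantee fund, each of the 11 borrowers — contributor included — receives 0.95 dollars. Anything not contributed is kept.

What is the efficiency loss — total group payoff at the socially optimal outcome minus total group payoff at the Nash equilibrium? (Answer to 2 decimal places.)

3439.80 dollars

The private return per contributed unit is 0.95 < 1 for everyone, so the Nash equilibrium is zero contribution and the group total is Σ E_j = 47 + 19 + 9 + 51 + 14 + 38 + 19 + 46 + 52 + 53 + 16 = 364.
Each contributed unit returns 10.450 to the group, so the social optimum is full contribution by everyone: group total = 10.450 × 364 = 3803.80.
Efficiency loss = (10.450 − 1) × 364 = 3439.80.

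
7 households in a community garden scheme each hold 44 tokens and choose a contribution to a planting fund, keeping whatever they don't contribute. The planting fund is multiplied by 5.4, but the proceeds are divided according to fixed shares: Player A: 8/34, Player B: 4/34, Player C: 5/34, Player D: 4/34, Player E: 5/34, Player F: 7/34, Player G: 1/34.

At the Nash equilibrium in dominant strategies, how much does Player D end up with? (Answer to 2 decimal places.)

99.91 tokens

A player with share s gets back 5.4·s per unit contributed, so full contribution is dominant for anyone with s > 1/5.4 = 0.1852 and zero contribution is dominant for anyone below.
Player A and Player F clear that bar, contributing 44 each; the remaining 5 contribute 0. Total contributed: 88.
Player D keeps 44 and receives 5.4 × 88 × 4/34 = 55.91 from the planting fund, for a payoff of 99.91.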